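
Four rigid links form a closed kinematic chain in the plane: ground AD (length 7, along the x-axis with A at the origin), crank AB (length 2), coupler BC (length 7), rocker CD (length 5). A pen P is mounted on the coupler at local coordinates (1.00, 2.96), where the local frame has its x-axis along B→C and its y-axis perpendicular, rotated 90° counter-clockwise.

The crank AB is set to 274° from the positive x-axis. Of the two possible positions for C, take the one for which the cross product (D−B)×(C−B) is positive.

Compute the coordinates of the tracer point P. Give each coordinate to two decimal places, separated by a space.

A=(0,0), D=(7.00,0)
B = A + 2.00·(cos274°, sin274°) = (0.1395, -1.9951)
|BD| = 7.1447
circle(B,7.00) ∩ circle(D,5.00): a=5.2519, h=4.6279
  candidates: C₊=(3.8902,3.9152) cross=33.065; C₋=(6.4748,-4.9723) cross=-33.065
  mode + wants cross > 0 → take C=(3.8902,3.9152) (cross=33.065)
ex = (C−B)/|BC| = (0.5358,0.8443); ey = (-0.8443,0.5358)
P = B + 1.00·ex + 2.96·ey = (-1.8239,0.4352)

-1.82 0.44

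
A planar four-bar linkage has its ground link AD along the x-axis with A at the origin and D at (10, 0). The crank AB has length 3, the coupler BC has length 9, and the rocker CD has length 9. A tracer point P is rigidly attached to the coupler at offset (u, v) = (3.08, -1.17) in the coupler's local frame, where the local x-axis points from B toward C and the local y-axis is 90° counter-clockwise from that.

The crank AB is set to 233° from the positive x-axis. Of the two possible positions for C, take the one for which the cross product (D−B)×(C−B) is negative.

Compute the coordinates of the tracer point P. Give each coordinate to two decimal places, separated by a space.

-0.03 -5.17

A=(0,0), D=(10.00,0)
B = A + 3.00·(cos233°, sin233°) = (-1.8054, -2.3959)
|BD| = 12.0461
circle(B,9.00) ∩ circle(D,9.00): a=6.0231, h=6.6875
  candidates: C₊=(2.7672,5.3559) cross=80.559; C₋=(5.4274,-7.7519) cross=-80.559
  mode - wants cross < 0 → take C=(5.4274,-7.7519) (cross=-80.559)
ex = (C−B)/|BC| = (0.8036,-0.5951); ey = (0.5951,0.8036)
P = B + 3.08·ex + -1.17·ey = (-0.0265,-5.1691)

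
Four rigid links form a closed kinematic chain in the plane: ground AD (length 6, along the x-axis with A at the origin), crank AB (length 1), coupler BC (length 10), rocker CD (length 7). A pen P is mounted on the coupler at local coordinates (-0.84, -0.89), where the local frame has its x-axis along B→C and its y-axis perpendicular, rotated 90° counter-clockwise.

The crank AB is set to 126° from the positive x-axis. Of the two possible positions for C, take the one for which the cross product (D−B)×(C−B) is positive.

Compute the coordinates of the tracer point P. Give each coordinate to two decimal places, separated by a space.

-0.72 -0.41

A=(0,0), D=(6.00,0)
B = A + 1.00·(cos126°, sin126°) = (-0.5878, 0.8090)
|BD| = 6.6373
circle(B,10.00) ∩ circle(D,7.00): a=7.1606, h=6.9804
  candidates: C₊=(7.3702,6.8646) cross=46.331; C₋=(5.6686,-6.9921) cross=-46.331
  mode + wants cross > 0 → take C=(7.3702,6.8646) (cross=46.331)
ex = (C−B)/|BC| = (0.7958,0.6056); ey = (-0.6056,0.7958)
P = B + -0.84·ex + -0.89·ey = (-0.7173,-0.4079)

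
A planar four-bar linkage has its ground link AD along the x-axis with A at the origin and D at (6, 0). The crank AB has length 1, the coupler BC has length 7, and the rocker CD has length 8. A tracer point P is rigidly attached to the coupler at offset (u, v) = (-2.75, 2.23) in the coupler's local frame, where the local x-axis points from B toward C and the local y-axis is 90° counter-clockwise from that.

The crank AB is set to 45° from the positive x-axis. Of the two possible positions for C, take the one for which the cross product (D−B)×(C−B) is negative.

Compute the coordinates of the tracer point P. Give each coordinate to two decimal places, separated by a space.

2.80 3.56

A=(0,0), D=(6.00,0)
B = A + 1.00·(cos45°, sin45°) = (0.7071, 0.7071)
|BD| = 5.3399
circle(B,7.00) ∩ circle(D,8.00): a=1.2654, h=6.8847
  candidates: C₊=(2.8731,7.3636) cross=36.764; C₋=(1.0497,-6.2845) cross=-36.764
  mode - wants cross < 0 → take C=(1.0497,-6.2845) (cross=-36.764)
ex = (C−B)/|BC| = (0.0489,-0.9988); ey = (0.9988,0.0489)
P = B + -2.75·ex + 2.23·ey = (2.7998,3.5630)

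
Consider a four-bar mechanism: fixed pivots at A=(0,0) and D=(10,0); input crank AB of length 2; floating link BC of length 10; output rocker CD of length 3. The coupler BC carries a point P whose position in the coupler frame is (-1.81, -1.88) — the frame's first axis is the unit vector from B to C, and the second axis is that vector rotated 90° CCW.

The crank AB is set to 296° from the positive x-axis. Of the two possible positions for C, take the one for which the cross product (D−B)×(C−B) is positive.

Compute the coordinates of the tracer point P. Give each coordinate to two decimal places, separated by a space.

A=(0,0), D=(10.00,0)
B = A + 2.00·(cos296°, sin296°) = (0.8767, -1.7976)
|BD| = 9.2987
circle(B,10.00) ∩ circle(D,3.00): a=9.5425, h=2.9901
  candidates: C₊=(9.6612,2.9808) cross=27.804; C₋=(10.8173,-2.8865) cross=-27.804
  mode + wants cross > 0 → take C=(9.6612,2.9808) (cross=27.804)
ex = (C−B)/|BC| = (0.8784,0.4778); ey = (-0.4778,0.8784)
P = B + -1.81·ex + -1.88·ey = (0.1851,-4.3140)

0.19 -4.31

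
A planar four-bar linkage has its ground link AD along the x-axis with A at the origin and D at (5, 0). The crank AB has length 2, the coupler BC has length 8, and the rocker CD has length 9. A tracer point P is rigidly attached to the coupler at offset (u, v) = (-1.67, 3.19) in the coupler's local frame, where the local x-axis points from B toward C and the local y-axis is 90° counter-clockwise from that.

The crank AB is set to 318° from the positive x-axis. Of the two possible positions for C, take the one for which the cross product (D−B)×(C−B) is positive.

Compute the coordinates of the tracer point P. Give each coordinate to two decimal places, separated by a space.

-0.77 -4.14

A=(0,0), D=(5.00,0)
B = A + 2.00·(cos318°, sin318°) = (1.4863, -1.3383)
|BD| = 3.7599
circle(B,8.00) ∩ circle(D,9.00): a=-0.3807, h=7.9909
  candidates: C₊=(-1.7137,5.9939) cross=30.045; C₋=(3.9747,-8.9414) cross=-30.045
  mode + wants cross > 0 → take C=(-1.7137,5.9939) (cross=30.045)
ex = (C−B)/|BC| = (-0.4000,0.9165); ey = (-0.9165,-0.4000)
P = B + -1.67·ex + 3.19·ey = (-0.7694,-4.1448)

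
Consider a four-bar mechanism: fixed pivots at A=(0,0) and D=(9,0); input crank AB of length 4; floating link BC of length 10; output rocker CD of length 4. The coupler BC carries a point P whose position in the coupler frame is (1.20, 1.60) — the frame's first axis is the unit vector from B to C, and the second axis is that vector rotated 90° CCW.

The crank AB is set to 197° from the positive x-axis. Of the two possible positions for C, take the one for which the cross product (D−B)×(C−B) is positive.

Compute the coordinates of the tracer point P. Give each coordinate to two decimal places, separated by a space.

-3.22 0.74

A=(0,0), D=(9.00,0)
B = A + 4.00·(cos197°, sin197°) = (-3.8252, -1.1695)
|BD| = 12.8784
circle(B,10.00) ∩ circle(D,4.00): a=9.7005, h=2.4291
  candidates: C₊=(5.6146,2.1305) cross=31.283; C₋=(6.0558,-2.7077) cross=-31.283
  mode + wants cross > 0 → take C=(5.6146,2.1305) (cross=31.283)
ex = (C−B)/|BC| = (0.9440,0.3300); ey = (-0.3300,0.9440)
P = B + 1.20·ex + 1.60·ey = (-3.2204,0.7369)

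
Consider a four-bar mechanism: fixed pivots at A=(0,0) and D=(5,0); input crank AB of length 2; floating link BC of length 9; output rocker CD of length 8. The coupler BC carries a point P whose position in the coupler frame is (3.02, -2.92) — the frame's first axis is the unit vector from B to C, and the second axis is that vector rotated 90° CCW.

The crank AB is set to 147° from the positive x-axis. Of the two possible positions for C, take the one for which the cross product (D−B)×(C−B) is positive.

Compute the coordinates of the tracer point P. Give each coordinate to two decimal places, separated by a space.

A=(0,0), D=(5.00,0)
B = A + 2.00·(cos147°, sin147°) = (-1.6773, 1.0893)
|BD| = 6.7656
circle(B,9.00) ∩ circle(D,8.00): a=4.6392, h=7.7122
  candidates: C₊=(4.1430,7.9540) cross=52.178; C₋=(1.6596,-7.2692) cross=-52.178
  mode + wants cross > 0 → take C=(4.1430,7.9540) (cross=52.178)
ex = (C−B)/|BC| = (0.6467,0.7627); ey = (-0.7627,0.6467)
P = B + 3.02·ex + -2.92·ey = (2.5029,1.5044)

2.50 1.50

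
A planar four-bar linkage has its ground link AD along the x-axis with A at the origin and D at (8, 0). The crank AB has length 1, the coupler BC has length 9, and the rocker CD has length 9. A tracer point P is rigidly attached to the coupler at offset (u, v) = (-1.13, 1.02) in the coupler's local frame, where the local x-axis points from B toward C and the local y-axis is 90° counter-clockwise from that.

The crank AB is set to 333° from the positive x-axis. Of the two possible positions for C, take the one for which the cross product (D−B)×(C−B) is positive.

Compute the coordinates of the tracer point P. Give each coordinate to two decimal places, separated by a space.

A=(0,0), D=(8.00,0)
B = A + 1.00·(cos333°, sin333°) = (0.8910, -0.4540)
|BD| = 7.1235
circle(B,9.00) ∩ circle(D,9.00): a=3.5617, h=8.2652
  candidates: C₊=(3.9187,8.0214) cross=58.877; C₋=(4.9723,-8.4754) cross=-58.877
  mode + wants cross > 0 → take C=(3.9187,8.0214) (cross=58.877)
ex = (C−B)/|BC| = (0.3364,0.9417); ey = (-0.9417,0.3364)
P = B + -1.13·ex + 1.02·ey = (-0.4497,-1.1750)

-0.45 -1.17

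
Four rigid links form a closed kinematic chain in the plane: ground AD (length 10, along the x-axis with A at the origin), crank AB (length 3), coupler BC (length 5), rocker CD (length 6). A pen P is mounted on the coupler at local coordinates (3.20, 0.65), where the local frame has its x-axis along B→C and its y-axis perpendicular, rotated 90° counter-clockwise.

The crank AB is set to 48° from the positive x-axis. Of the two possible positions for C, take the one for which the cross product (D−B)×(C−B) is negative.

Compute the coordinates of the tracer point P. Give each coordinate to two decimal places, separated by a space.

4.11 -0.27

A=(0,0), D=(10.00,0)
B = A + 3.00·(cos48°, sin48°) = (2.0074, 2.2294)
|BD| = 8.2977
circle(B,5.00) ∩ circle(D,6.00): a=3.4860, h=3.5844
  candidates: C₊=(6.3283,4.7454) cross=29.742; C₋=(4.4022,-2.1598) cross=-29.742
  mode - wants cross < 0 → take C=(4.4022,-2.1598) (cross=-29.742)
ex = (C−B)/|BC| = (0.4790,-0.8778); ey = (0.8778,0.4790)
P = B + 3.20·ex + 0.65·ey = (4.1107,-0.2683)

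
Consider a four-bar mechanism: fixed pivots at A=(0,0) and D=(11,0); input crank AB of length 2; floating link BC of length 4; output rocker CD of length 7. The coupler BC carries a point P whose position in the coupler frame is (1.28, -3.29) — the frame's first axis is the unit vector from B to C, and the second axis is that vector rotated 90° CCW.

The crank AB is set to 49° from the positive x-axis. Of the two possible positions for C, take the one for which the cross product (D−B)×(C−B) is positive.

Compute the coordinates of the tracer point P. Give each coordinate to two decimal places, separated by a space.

A=(0,0), D=(11.00,0)
B = A + 2.00·(cos49°, sin49°) = (1.3121, 1.5094)
|BD| = 9.8048
circle(B,4.00) ∩ circle(D,7.00): a=3.2195, h=2.3737
  candidates: C₊=(4.8587,3.3592) cross=23.274; C₋=(4.1278,-1.3317) cross=-23.274
  mode + wants cross > 0 → take C=(4.8587,3.3592) (cross=23.274)
ex = (C−B)/|BC| = (0.8866,0.4625); ey = (-0.4625,0.8866)
P = B + 1.28·ex + -3.29·ey = (3.9685,-0.8157)

3.97 -0.82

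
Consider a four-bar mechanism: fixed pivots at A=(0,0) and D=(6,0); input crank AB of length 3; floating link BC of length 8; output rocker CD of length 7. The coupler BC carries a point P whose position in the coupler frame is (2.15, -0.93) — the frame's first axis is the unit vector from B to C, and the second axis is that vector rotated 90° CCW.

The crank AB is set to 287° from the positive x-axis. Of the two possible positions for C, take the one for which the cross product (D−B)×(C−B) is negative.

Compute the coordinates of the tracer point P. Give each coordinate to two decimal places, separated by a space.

A=(0,0), D=(6.00,0)
B = A + 3.00·(cos287°, sin287°) = (0.8771, -2.8689)
|BD| = 5.8715
circle(B,8.00) ∩ circle(D,7.00): a=4.2131, h=6.8007
  candidates: C₊=(1.2301,5.1233) cross=39.930; C₋=(7.8760,-6.7439) cross=-39.930
  mode - wants cross < 0 → take C=(7.8760,-6.7439) (cross=-39.930)
ex = (C−B)/|BC| = (0.8749,-0.4844); ey = (0.4844,0.8749)
P = B + 2.15·ex + -0.93·ey = (2.3076,-4.7239)

2.31 -4.72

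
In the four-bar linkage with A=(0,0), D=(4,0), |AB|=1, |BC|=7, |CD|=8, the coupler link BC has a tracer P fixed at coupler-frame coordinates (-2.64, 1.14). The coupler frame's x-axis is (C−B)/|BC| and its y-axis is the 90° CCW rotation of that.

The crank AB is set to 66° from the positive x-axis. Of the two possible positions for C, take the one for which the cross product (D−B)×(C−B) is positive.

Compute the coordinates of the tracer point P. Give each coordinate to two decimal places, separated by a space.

-1.29 -1.41

A=(0,0), D=(4.00,0)
B = A + 1.00·(cos66°, sin66°) = (0.4067, 0.9135)
|BD| = 3.7076
circle(B,7.00) ∩ circle(D,8.00): a=-0.1691, h=6.9980
  candidates: C₊=(1.9671,7.7374) cross=25.945; C₋=(-1.4814,-5.8270) cross=-25.945
  mode + wants cross > 0 → take C=(1.9671,7.7374) (cross=25.945)
ex = (C−B)/|BC| = (0.2229,0.9748); ey = (-0.9748,0.2229)
P = B + -2.64·ex + 1.14·ey = (-1.2931,-1.4059)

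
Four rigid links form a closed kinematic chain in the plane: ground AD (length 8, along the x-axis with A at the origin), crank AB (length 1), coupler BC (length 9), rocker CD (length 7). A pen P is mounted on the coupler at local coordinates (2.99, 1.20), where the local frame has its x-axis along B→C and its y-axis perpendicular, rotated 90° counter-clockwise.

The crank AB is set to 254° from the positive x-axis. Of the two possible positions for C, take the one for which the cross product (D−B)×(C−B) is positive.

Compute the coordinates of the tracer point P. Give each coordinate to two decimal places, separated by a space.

A=(0,0), D=(8.00,0)
B = A + 1.00·(cos254°, sin254°) = (-0.2756, -0.9613)
|BD| = 8.3313
circle(B,9.00) ∩ circle(D,7.00): a=6.0861, h=6.6302
  candidates: C₊=(5.0048,6.3268) cross=55.238; C₋=(6.5348,-6.8449) cross=-55.238
  mode + wants cross > 0 → take C=(5.0048,6.3268) (cross=55.238)
ex = (C−B)/|BC| = (0.5867,0.8098); ey = (-0.8098,0.5867)
P = B + 2.99·ex + 1.20·ey = (0.5069,2.1641)

0.51 2.16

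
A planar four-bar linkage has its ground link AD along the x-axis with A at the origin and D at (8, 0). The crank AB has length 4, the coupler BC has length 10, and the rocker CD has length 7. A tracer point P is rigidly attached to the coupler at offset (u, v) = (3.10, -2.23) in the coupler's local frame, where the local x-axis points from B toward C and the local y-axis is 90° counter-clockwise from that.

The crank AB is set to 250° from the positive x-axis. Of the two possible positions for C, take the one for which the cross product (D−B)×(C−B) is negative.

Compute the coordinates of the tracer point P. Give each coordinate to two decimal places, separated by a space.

0.84 -6.87

A=(0,0), D=(8.00,0)
B = A + 4.00·(cos250°, sin250°) = (-1.3681, -3.7588)
|BD| = 10.0940
circle(B,10.00) ∩ circle(D,7.00): a=7.5733, h=6.5304
  candidates: C₊=(3.2288,5.1220) cross=65.918; C₋=(8.0923,-6.9994) cross=-65.918
  mode - wants cross < 0 → take C=(8.0923,-6.9994) (cross=-65.918)
ex = (C−B)/|BC| = (0.9460,-0.3241); ey = (0.3241,0.9460)
P = B + 3.10·ex + -2.23·ey = (0.8420,-6.8730)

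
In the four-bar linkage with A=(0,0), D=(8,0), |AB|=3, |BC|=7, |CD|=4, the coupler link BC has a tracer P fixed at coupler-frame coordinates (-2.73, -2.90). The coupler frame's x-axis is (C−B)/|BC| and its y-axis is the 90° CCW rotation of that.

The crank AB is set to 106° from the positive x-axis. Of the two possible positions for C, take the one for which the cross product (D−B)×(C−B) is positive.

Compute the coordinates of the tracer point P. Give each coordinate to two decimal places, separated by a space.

-3.27 -0.26

A=(0,0), D=(8.00,0)
B = A + 3.00·(cos106°, sin106°) = (-0.8269, 2.8838)
|BD| = 9.2860
circle(B,7.00) ∩ circle(D,4.00): a=6.4199, h=2.7902
  candidates: C₊=(6.1420,3.5423) cross=25.910; C₋=(4.4091,-1.7621) cross=-25.910
  mode + wants cross > 0 → take C=(6.1420,3.5423) (cross=25.910)
ex = (C−B)/|BC| = (0.9956,0.0941); ey = (-0.0941,0.9956)
P = B + -2.73·ex + -2.90·ey = (-3.2720,-0.2602)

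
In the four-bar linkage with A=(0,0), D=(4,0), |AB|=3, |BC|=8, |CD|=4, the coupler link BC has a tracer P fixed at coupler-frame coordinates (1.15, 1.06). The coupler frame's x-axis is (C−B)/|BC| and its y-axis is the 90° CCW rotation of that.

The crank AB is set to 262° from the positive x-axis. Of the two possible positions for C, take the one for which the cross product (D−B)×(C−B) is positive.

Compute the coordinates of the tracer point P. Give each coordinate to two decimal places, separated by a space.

-0.77 -1.45

A=(0,0), D=(4.00,0)
B = A + 3.00·(cos262°, sin262°) = (-0.4175, -2.9708)
|BD| = 5.3235
circle(B,8.00) ∩ circle(D,4.00): a=7.1700, h=3.5483
  candidates: C₊=(3.5521,3.9748) cross=18.890; C₋=(7.5124,-1.9140) cross=-18.890
  mode + wants cross > 0 → take C=(3.5521,3.9748) (cross=18.890)
ex = (C−B)/|BC| = (0.4962,0.8682); ey = (-0.8682,0.4962)
P = B + 1.15·ex + 1.06·ey = (-0.7672,-1.4464)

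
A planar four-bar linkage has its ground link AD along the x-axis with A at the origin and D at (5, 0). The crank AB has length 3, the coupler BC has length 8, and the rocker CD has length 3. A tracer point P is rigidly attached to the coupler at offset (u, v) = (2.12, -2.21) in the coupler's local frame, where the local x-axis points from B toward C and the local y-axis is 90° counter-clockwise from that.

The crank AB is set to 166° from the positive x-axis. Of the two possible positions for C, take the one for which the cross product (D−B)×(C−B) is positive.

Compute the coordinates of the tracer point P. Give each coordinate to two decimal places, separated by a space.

-0.25 -0.79

A=(0,0), D=(5.00,0)
B = A + 3.00·(cos166°, sin166°) = (-2.9109, 0.7258)
|BD| = 7.9441
circle(B,8.00) ∩ circle(D,3.00): a=7.4337, h=2.9563
  candidates: C₊=(4.7618,2.9905) cross=23.485; C₋=(4.2217,-2.8973) cross=-23.485
  mode + wants cross > 0 → take C=(4.7618,2.9905) (cross=23.485)
ex = (C−B)/|BC| = (0.9591,0.2831); ey = (-0.2831,0.9591)
P = B + 2.12·ex + -2.21·ey = (-0.2520,-0.7937)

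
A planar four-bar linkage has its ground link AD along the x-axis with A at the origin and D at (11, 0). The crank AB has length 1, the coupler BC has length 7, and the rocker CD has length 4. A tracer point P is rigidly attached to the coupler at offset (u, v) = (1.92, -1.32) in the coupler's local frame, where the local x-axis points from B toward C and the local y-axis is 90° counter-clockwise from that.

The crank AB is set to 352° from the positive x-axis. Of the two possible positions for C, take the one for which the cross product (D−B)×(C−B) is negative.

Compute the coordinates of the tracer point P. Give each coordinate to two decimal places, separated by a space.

A=(0,0), D=(11.00,0)
B = A + 1.00·(cos352°, sin352°) = (0.9903, -0.1392)
|BD| = 10.0107
circle(B,7.00) ∩ circle(D,4.00): a=6.6536, h=2.1748
  candidates: C₊=(7.6130,2.1279) cross=21.771; C₋=(7.6734,-2.2213) cross=-21.771
  mode - wants cross < 0 → take C=(7.6734,-2.2213) (cross=-21.771)
ex = (C−B)/|BC| = (0.9547,-0.2974); ey = (0.2974,0.9547)
P = B + 1.92·ex + -1.32·ey = (2.4307,-1.9705)

2.43 -1.97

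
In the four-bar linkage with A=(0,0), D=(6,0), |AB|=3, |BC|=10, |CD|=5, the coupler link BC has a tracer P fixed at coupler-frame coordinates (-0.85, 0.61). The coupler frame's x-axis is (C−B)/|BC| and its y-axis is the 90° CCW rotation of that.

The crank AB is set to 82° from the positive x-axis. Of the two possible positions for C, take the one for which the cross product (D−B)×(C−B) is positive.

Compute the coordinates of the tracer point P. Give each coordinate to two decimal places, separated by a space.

A=(0,0), D=(6.00,0)
B = A + 3.00·(cos82°, sin82°) = (0.4175, 2.9708)
|BD| = 6.3237
circle(B,10.00) ∩ circle(D,5.00): a=9.0919, h=4.1638
  candidates: C₊=(10.3998,2.3753) cross=26.331; C₋=(6.4876,-4.9762) cross=-26.331
  mode + wants cross > 0 → take C=(10.3998,2.3753) (cross=26.331)
ex = (C−B)/|BC| = (0.9982,-0.0596); ey = (0.0596,0.9982)
P = B + -0.85·ex + 0.61·ey = (-0.3946,3.6303)

-0.39 3.63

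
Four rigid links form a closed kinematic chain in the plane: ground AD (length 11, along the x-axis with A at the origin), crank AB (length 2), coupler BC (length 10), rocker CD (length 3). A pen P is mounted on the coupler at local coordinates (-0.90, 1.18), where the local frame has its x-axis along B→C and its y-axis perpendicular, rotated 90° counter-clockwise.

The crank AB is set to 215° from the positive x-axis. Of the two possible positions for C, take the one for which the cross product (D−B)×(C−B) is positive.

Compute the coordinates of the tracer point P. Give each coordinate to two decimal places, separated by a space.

-2.76 -0.18

A=(0,0), D=(11.00,0)
B = A + 2.00·(cos215°, sin215°) = (-1.6383, -1.1472)
|BD| = 12.6903
circle(B,10.00) ∩ circle(D,3.00): a=9.9306, h=1.1765
  candidates: C₊=(8.1452,0.9222) cross=14.929; C₋=(8.3579,-1.4211) cross=-14.929
  mode + wants cross > 0 → take C=(8.1452,0.9222) (cross=14.929)
ex = (C−B)/|BC| = (0.9784,0.2069); ey = (-0.2069,0.9784)
P = B + -0.90·ex + 1.18·ey = (-2.7630,-0.1789)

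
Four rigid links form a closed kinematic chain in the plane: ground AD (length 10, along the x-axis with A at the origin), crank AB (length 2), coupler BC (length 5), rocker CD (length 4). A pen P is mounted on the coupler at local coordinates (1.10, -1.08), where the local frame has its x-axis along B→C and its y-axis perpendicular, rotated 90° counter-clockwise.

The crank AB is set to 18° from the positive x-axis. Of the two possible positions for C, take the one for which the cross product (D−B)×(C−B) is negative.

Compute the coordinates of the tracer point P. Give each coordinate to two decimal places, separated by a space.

A=(0,0), D=(10.00,0)
B = A + 2.00·(cos18°, sin18°) = (1.9021, 0.6180)
|BD| = 8.1214
circle(B,5.00) ∩ circle(D,4.00): a=4.6148, h=1.9245
  candidates: C₊=(6.6500,2.1857) cross=15.629; C₋=(6.3571,-1.6520) cross=-15.629
  mode - wants cross < 0 → take C=(6.3571,-1.6520) (cross=-15.629)
ex = (C−B)/|BC| = (0.8910,-0.4540); ey = (0.4540,0.8910)
P = B + 1.10·ex + -1.08·ey = (2.3919,-0.8437)

2.39 -0.84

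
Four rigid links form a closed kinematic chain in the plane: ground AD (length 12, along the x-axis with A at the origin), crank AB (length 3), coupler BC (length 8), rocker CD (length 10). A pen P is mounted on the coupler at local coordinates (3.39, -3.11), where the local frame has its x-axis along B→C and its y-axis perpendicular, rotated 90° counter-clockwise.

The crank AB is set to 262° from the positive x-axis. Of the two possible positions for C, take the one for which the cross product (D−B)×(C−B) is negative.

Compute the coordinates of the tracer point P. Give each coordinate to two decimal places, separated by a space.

0.33 -7.51

A=(0,0), D=(12.00,0)
B = A + 3.00·(cos262°, sin262°) = (-0.4175, -2.9708)
|BD| = 12.7679
circle(B,8.00) ∩ circle(D,10.00): a=4.9742, h=6.2656
  candidates: C₊=(2.9623,4.2802) cross=79.999; C₋=(5.8780,-7.9070) cross=-79.999
  mode - wants cross < 0 → take C=(5.8780,-7.9070) (cross=-79.999)
ex = (C−B)/|BC| = (0.7869,-0.6170); ey = (0.6170,0.7869)
P = B + 3.39·ex + -3.11·ey = (0.3313,-7.5099)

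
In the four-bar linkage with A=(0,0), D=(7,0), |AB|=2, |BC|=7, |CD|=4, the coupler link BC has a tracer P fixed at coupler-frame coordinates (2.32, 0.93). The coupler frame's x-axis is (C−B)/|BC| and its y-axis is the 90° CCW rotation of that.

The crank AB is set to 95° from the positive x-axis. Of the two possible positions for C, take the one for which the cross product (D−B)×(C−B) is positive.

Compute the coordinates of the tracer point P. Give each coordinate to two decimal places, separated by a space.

A=(0,0), D=(7.00,0)
B = A + 2.00·(cos95°, sin95°) = (-0.1743, 1.9924)
|BD| = 7.4458
circle(B,7.00) ∩ circle(D,4.00): a=5.9389, h=3.7053
  candidates: C₊=(6.5395,3.9734) cross=27.589; C₋=(4.5566,-3.1670) cross=-27.589
  mode + wants cross > 0 → take C=(6.5395,3.9734) (cross=27.589)
ex = (C−B)/|BC| = (0.9591,0.2830); ey = (-0.2830,0.9591)
P = B + 2.32·ex + 0.93·ey = (1.7877,3.5409)

1.79 3.54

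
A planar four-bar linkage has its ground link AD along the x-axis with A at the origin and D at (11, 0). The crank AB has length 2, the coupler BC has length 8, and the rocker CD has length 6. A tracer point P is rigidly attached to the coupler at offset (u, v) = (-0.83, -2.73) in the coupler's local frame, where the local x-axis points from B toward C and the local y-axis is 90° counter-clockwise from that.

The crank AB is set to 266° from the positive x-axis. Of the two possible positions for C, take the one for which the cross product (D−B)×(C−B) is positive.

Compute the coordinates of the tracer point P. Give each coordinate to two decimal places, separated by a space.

1.01 -4.61

A=(0,0), D=(11.00,0)
B = A + 2.00·(cos266°, sin266°) = (-0.1395, -1.9951)
|BD| = 11.3168
circle(B,8.00) ∩ circle(D,6.00): a=6.8955, h=4.0561
  candidates: C₊=(5.9329,3.2131) cross=45.902; C₋=(7.3631,-4.7721) cross=-45.902
  mode + wants cross > 0 → take C=(5.9329,3.2131) (cross=45.902)
ex = (C−B)/|BC| = (0.7590,0.6510); ey = (-0.6510,0.7590)
P = B + -0.83·ex + -2.73·ey = (1.0078,-4.6077)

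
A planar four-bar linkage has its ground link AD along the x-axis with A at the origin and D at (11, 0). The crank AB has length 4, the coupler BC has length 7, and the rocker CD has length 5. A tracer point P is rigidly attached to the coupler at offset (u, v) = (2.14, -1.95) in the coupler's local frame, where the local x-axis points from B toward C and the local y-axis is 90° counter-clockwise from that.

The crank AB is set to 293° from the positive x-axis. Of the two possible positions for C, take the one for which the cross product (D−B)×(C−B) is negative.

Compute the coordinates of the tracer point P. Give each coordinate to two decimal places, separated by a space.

A=(0,0), D=(11.00,0)
B = A + 4.00·(cos293°, sin293°) = (1.5629, -3.6820)
|BD| = 10.1299
circle(B,7.00) ∩ circle(D,5.00): a=6.2496, h=3.1532
  candidates: C₊=(6.2389,1.5271) cross=31.942; C₋=(8.5312,-4.3480) cross=-31.942
  mode - wants cross < 0 → take C=(8.5312,-4.3480) (cross=-31.942)
ex = (C−B)/|BC| = (0.9955,-0.0951); ey = (0.0951,0.9955)
P = B + 2.14·ex + -1.95·ey = (3.5077,-5.8268)

3.51 -5.83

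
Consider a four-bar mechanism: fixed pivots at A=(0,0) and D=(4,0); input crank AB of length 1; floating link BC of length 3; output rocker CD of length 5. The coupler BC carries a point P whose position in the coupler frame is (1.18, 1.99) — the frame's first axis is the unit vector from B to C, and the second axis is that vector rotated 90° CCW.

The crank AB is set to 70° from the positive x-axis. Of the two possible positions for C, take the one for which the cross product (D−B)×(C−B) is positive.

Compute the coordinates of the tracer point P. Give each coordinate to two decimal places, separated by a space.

-1.41 2.45

A=(0,0), D=(4.00,0)
B = A + 1.00·(cos70°, sin70°) = (0.3420, 0.9397)
|BD| = 3.7767
circle(B,3.00) ∩ circle(D,5.00): a=-0.2298, h=2.9912
  candidates: C₊=(0.8636,3.8940) cross=11.297; C₋=(-0.6248,-1.9002) cross=-11.297
  mode + wants cross > 0 → take C=(0.8636,3.8940) (cross=11.297)
ex = (C−B)/|BC| = (0.1739,0.9848); ey = (-0.9848,0.1739)
P = B + 1.18·ex + 1.99·ey = (-1.4125,2.4477)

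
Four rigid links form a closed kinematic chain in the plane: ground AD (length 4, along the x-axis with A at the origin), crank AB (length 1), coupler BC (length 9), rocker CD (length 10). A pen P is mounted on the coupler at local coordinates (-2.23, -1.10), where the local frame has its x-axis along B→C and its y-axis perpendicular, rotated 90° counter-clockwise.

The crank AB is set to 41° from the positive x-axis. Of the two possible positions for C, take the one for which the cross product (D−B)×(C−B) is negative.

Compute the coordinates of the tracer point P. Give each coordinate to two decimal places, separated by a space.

0.45 3.12

A=(0,0), D=(4.00,0)
B = A + 1.00·(cos41°, sin41°) = (0.7547, 0.6561)
|BD| = 3.3109
circle(B,9.00) ∩ circle(D,10.00): a=-1.2138, h=8.9178
  candidates: C₊=(1.3320,9.6375) cross=29.526; C₋=(-2.2021,-7.8444) cross=-29.526
  mode - wants cross < 0 → take C=(-2.2021,-7.8444) (cross=-29.526)
ex = (C−B)/|BC| = (-0.3285,-0.9445); ey = (0.9445,-0.3285)
P = B + -2.23·ex + -1.10·ey = (0.4484,3.1237)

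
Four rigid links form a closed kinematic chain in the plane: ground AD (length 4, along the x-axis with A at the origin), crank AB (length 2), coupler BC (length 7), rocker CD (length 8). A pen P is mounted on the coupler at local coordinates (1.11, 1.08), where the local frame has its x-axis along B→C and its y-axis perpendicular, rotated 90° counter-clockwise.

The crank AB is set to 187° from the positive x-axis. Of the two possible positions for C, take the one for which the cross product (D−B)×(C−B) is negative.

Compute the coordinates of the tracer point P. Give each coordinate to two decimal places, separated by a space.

A=(0,0), D=(4.00,0)
B = A + 2.00·(cos187°, sin187°) = (-1.9851, -0.2437)
|BD| = 5.9901
circle(B,7.00) ∩ circle(D,8.00): a=1.7430, h=6.7795
  candidates: C₊=(-0.5194,6.6011) cross=40.610; C₋=(0.0323,-6.9467) cross=-40.610
  mode - wants cross < 0 → take C=(0.0323,-6.9467) (cross=-40.610)
ex = (C−B)/|BC| = (0.2882,-0.9576); ey = (0.9576,0.2882)
P = B + 1.11·ex + 1.08·ey = (-0.6310,-0.9954)

-0.63 -1.00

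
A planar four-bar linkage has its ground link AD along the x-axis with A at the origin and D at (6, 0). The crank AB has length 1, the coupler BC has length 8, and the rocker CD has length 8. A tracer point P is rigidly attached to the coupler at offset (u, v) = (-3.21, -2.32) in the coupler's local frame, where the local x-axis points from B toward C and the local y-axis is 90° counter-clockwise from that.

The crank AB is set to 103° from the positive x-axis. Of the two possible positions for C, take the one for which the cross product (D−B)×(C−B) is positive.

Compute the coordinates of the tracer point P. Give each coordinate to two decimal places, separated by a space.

0.04 -2.98

A=(0,0), D=(6.00,0)
B = A + 1.00·(cos103°, sin103°) = (-0.2250, 0.9744)
|BD| = 6.3007
circle(B,8.00) ∩ circle(D,8.00): a=3.1504, h=7.3536
  candidates: C₊=(4.0247,7.7523) cross=46.333; C₋=(1.7503,-6.7779) cross=-46.333
  mode + wants cross > 0 → take C=(4.0247,7.7523) (cross=46.333)
ex = (C−B)/|BC| = (0.5312,0.8472); ey = (-0.8472,0.5312)
P = B + -3.21·ex + -2.32·ey = (0.0355,-2.9777)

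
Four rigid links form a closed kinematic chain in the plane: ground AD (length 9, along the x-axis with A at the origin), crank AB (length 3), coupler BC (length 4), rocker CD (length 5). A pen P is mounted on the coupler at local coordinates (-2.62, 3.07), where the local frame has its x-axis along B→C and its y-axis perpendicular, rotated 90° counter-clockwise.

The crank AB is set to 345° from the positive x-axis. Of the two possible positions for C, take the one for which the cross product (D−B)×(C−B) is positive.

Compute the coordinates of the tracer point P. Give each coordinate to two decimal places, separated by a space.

-1.05 -1.61

A=(0,0), D=(9.00,0)
B = A + 3.00·(cos345°, sin345°) = (2.8978, -0.7765)
|BD| = 6.1514
circle(B,4.00) ∩ circle(D,5.00): a=2.3442, h=3.2411
  candidates: C₊=(4.8141,2.7346) cross=19.937; C₋=(5.6323,-3.6958) cross=-19.937
  mode + wants cross > 0 → take C=(4.8141,2.7346) (cross=19.937)
ex = (C−B)/|BC| = (0.4791,0.8778); ey = (-0.8778,0.4791)
P = B + -2.62·ex + 3.07·ey = (-1.0522,-1.6054)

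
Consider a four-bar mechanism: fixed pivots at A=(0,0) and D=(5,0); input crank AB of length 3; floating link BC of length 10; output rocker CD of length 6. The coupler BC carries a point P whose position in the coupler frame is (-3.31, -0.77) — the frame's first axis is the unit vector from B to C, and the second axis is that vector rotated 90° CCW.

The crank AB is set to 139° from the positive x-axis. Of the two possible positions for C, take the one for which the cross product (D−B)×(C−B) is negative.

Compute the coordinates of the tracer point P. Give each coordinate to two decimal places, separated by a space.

-4.91 4.10

A=(0,0), D=(5.00,0)
B = A + 3.00·(cos139°, sin139°) = (-2.2641, 1.9682)
|BD| = 7.5260
circle(B,10.00) ∩ circle(D,6.00): a=8.0149, h=5.9800
  candidates: C₊=(7.0357,5.6441) cross=45.006; C₋=(3.9080,-5.8998) cross=-45.006
  mode - wants cross < 0 → take C=(3.9080,-5.8998) (cross=-45.006)
ex = (C−B)/|BC| = (0.6172,-0.7868); ey = (0.7868,0.6172)
P = B + -3.31·ex + -0.77·ey = (-4.9129,4.0972)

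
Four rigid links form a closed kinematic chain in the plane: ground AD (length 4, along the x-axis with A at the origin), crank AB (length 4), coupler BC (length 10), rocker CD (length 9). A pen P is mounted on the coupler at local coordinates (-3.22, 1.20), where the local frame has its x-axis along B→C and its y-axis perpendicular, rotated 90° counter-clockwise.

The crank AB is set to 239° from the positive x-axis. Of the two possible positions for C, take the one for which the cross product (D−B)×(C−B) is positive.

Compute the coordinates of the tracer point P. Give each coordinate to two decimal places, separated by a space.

A=(0,0), D=(4.00,0)
B = A + 4.00·(cos239°, sin239°) = (-2.0602, -3.4287)
|BD| = 6.9628
circle(B,10.00) ∩ circle(D,9.00): a=4.8458, h=8.7475
  candidates: C₊=(-2.1500,6.5709) cross=60.907; C₋=(6.4649,-8.6559) cross=-60.907
  mode + wants cross > 0 → take C=(-2.1500,6.5709) (cross=60.907)
ex = (C−B)/|BC| = (-0.0090,1.0000); ey = (-1.0000,-0.0090)
P = B + -3.22·ex + 1.20·ey = (-3.2312,-6.6593)

-3.23 -6.66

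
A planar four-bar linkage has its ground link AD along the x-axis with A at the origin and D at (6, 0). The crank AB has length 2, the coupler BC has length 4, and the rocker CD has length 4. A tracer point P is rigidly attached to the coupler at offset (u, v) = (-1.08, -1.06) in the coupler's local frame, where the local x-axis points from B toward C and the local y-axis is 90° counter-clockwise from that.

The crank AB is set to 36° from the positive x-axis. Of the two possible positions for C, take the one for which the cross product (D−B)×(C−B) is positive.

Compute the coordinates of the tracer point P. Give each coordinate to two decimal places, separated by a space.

A=(0,0), D=(6.00,0)
B = A + 2.00·(cos36°, sin36°) = (1.6180, 1.1756)
|BD| = 4.5369
circle(B,4.00) ∩ circle(D,4.00): a=2.2685, h=3.2946
  candidates: C₊=(4.6627,3.7698) cross=14.947; C₋=(2.9554,-2.5943) cross=-14.947
  mode + wants cross > 0 → take C=(4.6627,3.7698) (cross=14.947)
ex = (C−B)/|BC| = (0.7612,0.6486); ey = (-0.6486,0.7612)
P = B + -1.08·ex + -1.06·ey = (1.4835,-0.3317)

1.48 -0.33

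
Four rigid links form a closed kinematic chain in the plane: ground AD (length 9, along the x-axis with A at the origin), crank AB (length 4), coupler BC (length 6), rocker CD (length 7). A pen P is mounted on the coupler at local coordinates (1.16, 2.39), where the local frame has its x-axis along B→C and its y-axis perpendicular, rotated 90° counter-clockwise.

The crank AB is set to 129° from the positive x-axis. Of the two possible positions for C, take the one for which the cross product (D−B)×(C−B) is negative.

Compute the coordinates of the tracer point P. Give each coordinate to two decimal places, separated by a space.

A=(0,0), D=(9.00,0)
B = A + 4.00·(cos129°, sin129°) = (-2.5173, 3.1086)
|BD| = 11.9294
circle(B,6.00) ∩ circle(D,7.00): a=5.4198, h=2.5740
  candidates: C₊=(3.3860,4.1813) cross=30.706; C₋=(2.0446,-0.7888) cross=-30.706
  mode - wants cross < 0 → take C=(2.0446,-0.7888) (cross=-30.706)
ex = (C−B)/|BC| = (0.7603,-0.6496); ey = (0.6496,0.7603)
P = B + 1.16·ex + 2.39·ey = (-0.0829,4.1722)

-0.08 4.17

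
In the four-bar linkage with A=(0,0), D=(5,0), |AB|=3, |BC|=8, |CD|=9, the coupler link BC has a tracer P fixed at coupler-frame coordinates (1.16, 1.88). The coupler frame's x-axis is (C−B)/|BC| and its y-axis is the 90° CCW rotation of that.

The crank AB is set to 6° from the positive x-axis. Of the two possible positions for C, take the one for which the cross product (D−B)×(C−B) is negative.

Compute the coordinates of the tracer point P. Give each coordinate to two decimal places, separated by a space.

A=(0,0), D=(5.00,0)
B = A + 3.00·(cos6°, sin6°) = (2.9836, 0.3136)
|BD| = 2.0407
circle(B,8.00) ∩ circle(D,9.00): a=-3.1450, h=7.3559
  candidates: C₊=(1.0063,8.0654) cross=15.011; C₋=(-1.2544,-6.4717) cross=-15.011
  mode - wants cross < 0 → take C=(-1.2544,-6.4717) (cross=-15.011)
ex = (C−B)/|BC| = (-0.5297,-0.8482); ey = (0.8482,-0.5297)
P = B + 1.16·ex + 1.88·ey = (3.9636,-1.6662)

3.96 -1.67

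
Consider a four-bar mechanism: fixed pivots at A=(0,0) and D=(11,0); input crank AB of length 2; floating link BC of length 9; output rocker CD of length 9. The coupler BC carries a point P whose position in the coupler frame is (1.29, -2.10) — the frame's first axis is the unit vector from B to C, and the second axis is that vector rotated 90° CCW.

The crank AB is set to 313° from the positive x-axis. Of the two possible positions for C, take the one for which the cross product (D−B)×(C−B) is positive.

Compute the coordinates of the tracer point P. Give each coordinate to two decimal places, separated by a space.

A=(0,0), D=(11.00,0)
B = A + 2.00·(cos313°, sin313°) = (1.3640, -1.4627)
|BD| = 9.7464
circle(B,9.00) ∩ circle(D,9.00): a=4.8732, h=7.5665
  candidates: C₊=(5.0464,6.7495) cross=73.746; C₋=(7.3176,-8.2122) cross=-73.746
  mode + wants cross > 0 → take C=(5.0464,6.7495) (cross=73.746)
ex = (C−B)/|BC| = (0.4092,0.9125); ey = (-0.9125,0.4092)
P = B + 1.29·ex + -2.10·ey = (3.8080,-1.1449)

3.81 -1.14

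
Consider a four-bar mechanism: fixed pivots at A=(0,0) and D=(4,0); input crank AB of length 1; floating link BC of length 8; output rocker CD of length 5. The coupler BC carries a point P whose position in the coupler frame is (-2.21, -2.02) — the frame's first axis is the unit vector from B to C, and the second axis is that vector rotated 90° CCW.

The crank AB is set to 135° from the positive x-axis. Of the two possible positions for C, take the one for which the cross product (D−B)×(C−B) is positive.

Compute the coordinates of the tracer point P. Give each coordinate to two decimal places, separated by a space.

-1.74 -2.10

A=(0,0), D=(4.00,0)
B = A + 1.00·(cos135°, sin135°) = (-0.7071, 0.7071)
|BD| = 4.7599
circle(B,8.00) ∩ circle(D,5.00): a=6.4767, h=4.6960
  candidates: C₊=(6.3953,4.3889) cross=22.353; C₋=(5.0001,-4.8990) cross=-22.353
  mode + wants cross > 0 → take C=(6.3953,4.3889) (cross=22.353)
ex = (C−B)/|BC| = (0.8878,0.4602); ey = (-0.4602,0.8878)
P = B + -2.21·ex + -2.02·ey = (-1.7395,-2.1034)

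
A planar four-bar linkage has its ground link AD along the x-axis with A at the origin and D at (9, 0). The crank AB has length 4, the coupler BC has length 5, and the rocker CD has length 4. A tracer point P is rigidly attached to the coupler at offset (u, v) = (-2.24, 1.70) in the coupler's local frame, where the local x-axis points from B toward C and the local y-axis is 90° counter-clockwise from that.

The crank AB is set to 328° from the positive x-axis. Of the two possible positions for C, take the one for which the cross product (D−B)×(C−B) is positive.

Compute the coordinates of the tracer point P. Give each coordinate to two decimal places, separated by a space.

0.84 -3.31

A=(0,0), D=(9.00,0)
B = A + 4.00·(cos328°, sin328°) = (3.3922, -2.1197)
|BD| = 5.9950
circle(B,5.00) ∩ circle(D,4.00): a=3.7481, h=3.3093
  candidates: C₊=(5.7282,2.3011) cross=19.839; C₋=(8.0683,-3.8900) cross=-19.839
  mode + wants cross > 0 → take C=(5.7282,2.3011) (cross=19.839)
ex = (C−B)/|BC| = (0.4672,0.8842); ey = (-0.8842,0.4672)
P = B + -2.24·ex + 1.70·ey = (0.8426,-3.3060)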